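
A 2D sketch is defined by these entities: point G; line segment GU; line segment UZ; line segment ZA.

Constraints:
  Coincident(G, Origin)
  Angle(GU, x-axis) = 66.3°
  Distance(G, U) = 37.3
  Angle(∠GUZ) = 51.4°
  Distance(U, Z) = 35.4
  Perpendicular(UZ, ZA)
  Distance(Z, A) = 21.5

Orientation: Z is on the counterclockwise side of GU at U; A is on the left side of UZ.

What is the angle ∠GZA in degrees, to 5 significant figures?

22.592°

G is at the origin; GU runs at 66.3° with length 37.3, so U = 37.3·(cos 66.3°, sin 66.3°) = (14.993, 34.154). ∠GUZ = 51.4°, so UZ runs at 66.3° + (180° − 51.4°) = 194.90° from the x-axis; with |UZ| = 35.4, Z = U + 35.4·(cos 194.90°, sin 194.90°) = (-19.217, 25.052). UZ ⟂ ZA; with |ZA| = 21.5 on the left of UZ, A = Z + 21.5·(0.25713, -0.96638) = (-13.689, 4.2746). Then cos ∠GZA = ZG·ZA / (|ZG||ZA|), giving 22.592°.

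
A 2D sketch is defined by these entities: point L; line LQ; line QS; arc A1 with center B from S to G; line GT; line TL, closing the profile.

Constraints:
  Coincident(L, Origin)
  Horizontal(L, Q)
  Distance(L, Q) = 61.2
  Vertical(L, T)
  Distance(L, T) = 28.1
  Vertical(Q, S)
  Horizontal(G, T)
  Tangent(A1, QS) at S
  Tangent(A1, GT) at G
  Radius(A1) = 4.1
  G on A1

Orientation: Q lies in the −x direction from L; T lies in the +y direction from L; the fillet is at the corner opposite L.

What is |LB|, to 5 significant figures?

61.939

L and T share the same x with |LT| = 28.1 and T on the +y side, so T = (0.0000, 28.100). The virtual corner opposite L is at (-61.200, 28.100). Since A1 is tangent to QS there, BS ⟂ QS and the tangent condition forces BG to be normal to GT, with radius 4.1, so the center B sits 4.1 in from both sides at B = (-57.100, 24.000). Then |LB| = |B − L| = 61.939.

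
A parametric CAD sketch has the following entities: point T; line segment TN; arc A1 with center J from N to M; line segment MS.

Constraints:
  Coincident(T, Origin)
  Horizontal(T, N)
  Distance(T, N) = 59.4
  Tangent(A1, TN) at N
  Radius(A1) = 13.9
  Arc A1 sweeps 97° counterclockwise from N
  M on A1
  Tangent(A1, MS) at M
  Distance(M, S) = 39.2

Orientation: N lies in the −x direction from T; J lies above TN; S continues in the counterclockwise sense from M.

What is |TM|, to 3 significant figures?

48.2

Since A1 is tangent to TN there, JN ⟂ TN, so J = N + (0, 13.9) = (-59.4, 13.9). On A1, N sits at bearing -90° from J; a 97° counterclockwise sweep puts M at bearing 7°, so M = J + 13.9·(cos 7°, sin 7°) = (-45.6, 15.6). Then |TM| = |M − T| = 48.2.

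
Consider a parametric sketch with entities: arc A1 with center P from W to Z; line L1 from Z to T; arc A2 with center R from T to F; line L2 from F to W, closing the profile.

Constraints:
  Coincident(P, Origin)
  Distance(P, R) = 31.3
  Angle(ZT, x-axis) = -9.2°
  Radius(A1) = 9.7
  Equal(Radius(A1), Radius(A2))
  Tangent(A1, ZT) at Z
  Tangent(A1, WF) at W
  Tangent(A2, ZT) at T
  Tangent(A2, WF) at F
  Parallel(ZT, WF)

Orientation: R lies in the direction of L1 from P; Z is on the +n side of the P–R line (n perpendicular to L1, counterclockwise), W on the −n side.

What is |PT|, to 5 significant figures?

32.769

Tangency of A1 to both parallel lines with radius 9.7 puts Z and W at P ± 9.7·n: Z = (1.5508, 9.5752), W = (-1.5508, -9.5752). Equal radii place T and F the same way about R: T = R + 9.7·n = (32.448, 4.5709), F = R − 9.7·n = (29.347, -14.580). Then |PT| = |T − P| = 32.769.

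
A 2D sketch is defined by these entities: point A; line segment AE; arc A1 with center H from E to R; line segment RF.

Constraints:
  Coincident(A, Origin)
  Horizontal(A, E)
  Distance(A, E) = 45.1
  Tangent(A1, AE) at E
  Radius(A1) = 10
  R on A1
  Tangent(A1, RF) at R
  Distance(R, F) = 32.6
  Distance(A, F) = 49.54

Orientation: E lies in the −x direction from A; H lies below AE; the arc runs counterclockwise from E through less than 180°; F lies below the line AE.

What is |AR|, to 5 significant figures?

54.888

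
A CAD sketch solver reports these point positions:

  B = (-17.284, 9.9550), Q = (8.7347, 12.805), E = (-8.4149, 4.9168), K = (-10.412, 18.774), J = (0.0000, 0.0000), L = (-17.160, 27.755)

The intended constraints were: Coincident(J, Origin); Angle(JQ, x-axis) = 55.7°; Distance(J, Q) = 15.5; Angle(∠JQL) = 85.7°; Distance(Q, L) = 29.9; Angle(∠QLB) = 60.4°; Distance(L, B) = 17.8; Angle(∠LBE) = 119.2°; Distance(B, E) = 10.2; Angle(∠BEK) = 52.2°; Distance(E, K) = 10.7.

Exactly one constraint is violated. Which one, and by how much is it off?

Distance(E, K) = 10.7 — off by 3.30.

J = (0.00, 0.00) ✓; JQ at 55.70° ✓; |JQ| = 15.50 ✓; ∠JQL = 85.70° ✓; |QL| = 29.90 ✓; ∠QLB = 60.40° ✓; |LB| = 17.80 ✓; ∠LBE = 119.2° ✓; |BE| = 10.20 ✓; ∠BEK = 52.20° ✓; |EK| = 14.00 ✗.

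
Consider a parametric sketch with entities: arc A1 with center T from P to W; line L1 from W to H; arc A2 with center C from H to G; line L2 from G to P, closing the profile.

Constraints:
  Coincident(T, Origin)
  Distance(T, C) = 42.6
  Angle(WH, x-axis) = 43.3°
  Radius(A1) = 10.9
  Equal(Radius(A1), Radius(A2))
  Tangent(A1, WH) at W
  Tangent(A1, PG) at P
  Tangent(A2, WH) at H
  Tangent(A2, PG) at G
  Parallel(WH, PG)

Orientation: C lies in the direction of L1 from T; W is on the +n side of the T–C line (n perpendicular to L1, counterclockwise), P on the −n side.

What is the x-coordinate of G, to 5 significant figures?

38.479

Tangency of A1 to both parallel lines with radius 10.9 puts W and P at T ± 10.9·n: W = (-7.4754, 7.9327), P = (7.4754, -7.9327). Equal radii place H and G the same way about C: H = C + 10.9·n = (23.528, 37.149), G = C − 10.9·n = (38.479, 21.283). So G.x = 38.479.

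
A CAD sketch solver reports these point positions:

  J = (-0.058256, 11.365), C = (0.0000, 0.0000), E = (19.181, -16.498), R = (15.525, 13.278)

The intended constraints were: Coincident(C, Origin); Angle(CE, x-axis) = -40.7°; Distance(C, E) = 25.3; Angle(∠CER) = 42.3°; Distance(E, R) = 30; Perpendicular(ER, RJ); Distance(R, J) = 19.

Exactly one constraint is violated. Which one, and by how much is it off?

Distance(R, J) = 19 — off by 3.30.

C = (0.00, 0.00) ✓; CE at -40.70° ✓; |CE| = 25.30 ✓; ∠CER = 42.30° ✓; |ER| = 30.00 ✓; ∠(ER, RJ) = 90.00° ✓; |RJ| = 15.70 ✗.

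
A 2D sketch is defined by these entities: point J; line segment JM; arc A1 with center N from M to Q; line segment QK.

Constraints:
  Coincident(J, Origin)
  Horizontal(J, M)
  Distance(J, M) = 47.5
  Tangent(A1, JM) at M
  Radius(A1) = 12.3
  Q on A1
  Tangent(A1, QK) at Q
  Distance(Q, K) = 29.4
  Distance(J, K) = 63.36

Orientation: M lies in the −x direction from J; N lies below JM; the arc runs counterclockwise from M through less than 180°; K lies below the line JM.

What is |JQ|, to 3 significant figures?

61.2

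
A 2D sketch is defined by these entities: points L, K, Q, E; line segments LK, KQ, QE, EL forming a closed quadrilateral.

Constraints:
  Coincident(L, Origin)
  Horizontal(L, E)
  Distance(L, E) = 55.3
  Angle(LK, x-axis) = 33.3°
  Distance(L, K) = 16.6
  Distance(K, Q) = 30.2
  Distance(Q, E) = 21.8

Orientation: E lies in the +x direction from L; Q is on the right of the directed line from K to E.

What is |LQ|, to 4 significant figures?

38.06

L is at the origin; L and E share the same y with |LE| = 55.3 and E in +x, so E = (55.3, 0). LK runs at 33.3° with |LK| = 16.6, so K = (13.87, 9.114). Q is determined by |KQ| = 30.2 and |QE| = 21.8 together: it lies at the intersection of circle(K, 30.2) and circle(E, 21.8). With |KE| = 42.42, the foot of the radical line on KE is 26.36 from K and the perpendicular offset is √(30.2² − 26.36²) = 14.74. Taking the right-of-KE solution: Q = (36.45, -10.95).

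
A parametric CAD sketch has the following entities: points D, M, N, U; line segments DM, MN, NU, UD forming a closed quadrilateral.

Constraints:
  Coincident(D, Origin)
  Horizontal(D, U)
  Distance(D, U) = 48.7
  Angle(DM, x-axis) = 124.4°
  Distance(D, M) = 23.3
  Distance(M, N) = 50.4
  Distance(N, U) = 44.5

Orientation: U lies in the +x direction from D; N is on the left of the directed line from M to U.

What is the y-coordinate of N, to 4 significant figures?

41.30

D is at the origin; DU is horizontal with |DU| = 48.7 and U in +x, so U = (48.7, 0). DM runs at 124.4° with |DM| = 23.3, so M = (-13.16, 19.23). N is determined by |MN| = 50.4 and |NU| = 44.5 together: it lies at the intersection of circle(M, 50.4) and circle(U, 44.5). With |MU| = 64.78, the foot of the radical line on MU is 36.71 from M and the perpendicular offset is √(50.4² − 36.71²) = 34.53. Taking the left-of-MU solution: N = (32.14, 41.30).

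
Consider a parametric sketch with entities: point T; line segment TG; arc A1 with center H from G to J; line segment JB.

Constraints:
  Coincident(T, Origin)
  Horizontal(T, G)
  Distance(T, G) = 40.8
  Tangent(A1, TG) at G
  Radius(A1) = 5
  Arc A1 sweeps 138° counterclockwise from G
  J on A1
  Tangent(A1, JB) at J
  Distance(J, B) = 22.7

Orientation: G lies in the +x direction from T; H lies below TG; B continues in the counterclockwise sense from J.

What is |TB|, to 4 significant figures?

59.35

T is at the origin; T and G share the same y with |TG| = 40.8 and G on the +x side, so G = (40.80, 0.000). Tangency of A1 to TG means the radius HG is perpendicular to TG, so H = G + (0, -5) = (40.80, -5.000). On A1, G sits at bearing 90° from H; a 138° counterclockwise sweep puts J at bearing 228°, so J = H + 5.0·(cos 228°, sin 228°) = (37.45, -8.716). Tangency of A1 to JB means the radius HJ is perpendicular to JB, so JB runs along (−sin 228°, cos 228°); with |JB| = 22.7, B = (54.32, -23.90). Then |TB| = |B − T| = 59.35.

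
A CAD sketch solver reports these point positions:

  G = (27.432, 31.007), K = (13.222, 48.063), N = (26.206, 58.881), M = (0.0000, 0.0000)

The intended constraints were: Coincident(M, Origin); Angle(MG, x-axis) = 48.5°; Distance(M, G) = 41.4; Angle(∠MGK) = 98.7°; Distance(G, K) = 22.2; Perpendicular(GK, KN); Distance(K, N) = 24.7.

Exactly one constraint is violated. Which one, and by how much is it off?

Distance(K, N) = 24.7 — off by 7.80.

M = (0.00, 0.00) ✓; MG at 48.50° ✓; |MG| = 41.40 ✓; ∠MGK = 98.70° ✓; |GK| = 22.20 ✓; ∠(GK, KN) = 90.00° ✓; |KN| = 16.90 ✗.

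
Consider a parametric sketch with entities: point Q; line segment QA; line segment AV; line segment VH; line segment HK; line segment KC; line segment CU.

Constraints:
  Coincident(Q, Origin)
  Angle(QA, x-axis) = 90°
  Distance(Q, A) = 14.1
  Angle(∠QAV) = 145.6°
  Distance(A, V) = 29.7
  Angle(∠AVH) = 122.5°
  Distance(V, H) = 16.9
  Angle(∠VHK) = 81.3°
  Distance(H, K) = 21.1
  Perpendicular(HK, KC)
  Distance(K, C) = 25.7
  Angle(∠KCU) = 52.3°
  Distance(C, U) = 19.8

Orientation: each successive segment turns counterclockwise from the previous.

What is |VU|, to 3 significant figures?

4.24

HK ⟂ KC, so KC runs at 10.6°; with |KC| = 25.7, C = (-4.53, 22.0). ∠KCU = 52.3° gives CU at 138° from the x-axis; with |CU| = 19.8, U = (-19.3, 35.2). Then |VU| = |U − V| = 4.24.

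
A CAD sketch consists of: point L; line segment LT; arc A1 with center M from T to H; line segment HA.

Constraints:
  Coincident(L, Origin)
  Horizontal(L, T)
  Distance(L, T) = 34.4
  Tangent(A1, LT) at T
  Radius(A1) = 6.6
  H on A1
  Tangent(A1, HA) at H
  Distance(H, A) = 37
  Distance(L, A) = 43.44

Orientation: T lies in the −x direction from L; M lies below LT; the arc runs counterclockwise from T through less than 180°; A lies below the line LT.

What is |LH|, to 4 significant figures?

41.03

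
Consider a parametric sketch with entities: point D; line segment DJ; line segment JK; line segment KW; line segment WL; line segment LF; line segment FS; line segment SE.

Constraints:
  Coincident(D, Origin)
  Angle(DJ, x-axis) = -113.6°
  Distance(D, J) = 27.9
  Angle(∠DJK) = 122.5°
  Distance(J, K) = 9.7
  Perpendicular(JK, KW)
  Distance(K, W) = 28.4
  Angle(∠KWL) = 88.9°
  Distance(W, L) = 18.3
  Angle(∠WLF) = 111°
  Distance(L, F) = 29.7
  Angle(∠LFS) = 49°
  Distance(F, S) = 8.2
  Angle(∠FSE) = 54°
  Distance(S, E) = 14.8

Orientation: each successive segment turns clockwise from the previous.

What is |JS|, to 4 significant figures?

11.48

D is at the origin; DJ runs at -113.6° with length 27.9, so J = (-11.17, -25.57). ∠DJK = 122.5° gives JK at -171.1° from the x-axis; with |JK| = 9.7, K = (-20.75, -27.07). JK is perpendicular to KW, so KW runs at 98.90°; with |KW| = 28.4, W = (-25.15, 0.9908). ∠KWL = 88.9° gives WL at 7.800° from the x-axis; with |WL| = 18.3, L = (-7.016, 3.474). ∠WLF = 111.0° gives LF at -61.20° from the x-axis; with |LF| = 29.7, F = (7.292, -22.55). ∠LFS = 49.0° gives FS at 167.8° from the x-axis; with |FS| = 8.2, S = (-0.7228, -20.82). Then |JS| = |S − J| = 11.48.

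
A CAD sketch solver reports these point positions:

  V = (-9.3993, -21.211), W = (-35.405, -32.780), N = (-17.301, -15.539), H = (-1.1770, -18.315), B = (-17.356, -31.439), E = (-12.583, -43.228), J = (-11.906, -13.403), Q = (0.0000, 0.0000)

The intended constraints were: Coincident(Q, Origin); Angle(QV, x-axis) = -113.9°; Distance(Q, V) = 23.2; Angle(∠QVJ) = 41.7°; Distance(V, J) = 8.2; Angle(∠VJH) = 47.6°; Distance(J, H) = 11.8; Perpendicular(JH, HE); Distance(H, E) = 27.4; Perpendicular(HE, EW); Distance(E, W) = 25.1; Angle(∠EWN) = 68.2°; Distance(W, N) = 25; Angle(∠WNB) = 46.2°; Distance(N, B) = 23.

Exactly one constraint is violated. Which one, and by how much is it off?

Distance(N, B) = 23 — off by 7.10.

Q = (0.00, 0.00) ✓; QV at -113.9° ✓; |QV| = 23.20 ✓; ∠QVJ = 41.70° ✓; |VJ| = 8.201 ✓; ∠VJH = 47.60° ✓; |JH| = 11.80 ✓; ∠(JH, HE) = 90.00° ✓; |HE| = 27.40 ✓; ∠(HE, EW) = 90.00° ✓; |EW| = 25.10 ✓; ∠EWN = 68.20° ✓; |WN| = 25.00 ✓; ∠WNB = 46.20° ✓; |NB| = 15.90 ✗.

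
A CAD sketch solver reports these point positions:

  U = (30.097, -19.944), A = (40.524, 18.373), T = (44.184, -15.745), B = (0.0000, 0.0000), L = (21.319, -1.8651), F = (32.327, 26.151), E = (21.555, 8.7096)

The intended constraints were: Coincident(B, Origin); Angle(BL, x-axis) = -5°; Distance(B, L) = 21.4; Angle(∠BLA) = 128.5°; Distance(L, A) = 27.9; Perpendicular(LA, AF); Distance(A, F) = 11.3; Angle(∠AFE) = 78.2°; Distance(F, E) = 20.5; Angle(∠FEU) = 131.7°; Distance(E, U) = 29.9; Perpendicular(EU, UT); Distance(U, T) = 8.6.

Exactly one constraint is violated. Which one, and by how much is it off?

Distance(U, T) = 8.6 — off by 6.10.

B = (0.00, 0.00) ✓; BL at -5.000° ✓; |BL| = 21.40 ✓; ∠BLA = 128.5° ✓; |LA| = 27.90 ✓; ∠(LA, AF) = 90.00° ✓; |AF| = 11.30 ✓; ∠AFE = 78.20° ✓; |FE| = 20.50 ✓; ∠FEU = 131.7° ✓; |EU| = 29.90 ✓; ∠(EU, UT) = 90.00° ✓; |UT| = 14.70 ✗.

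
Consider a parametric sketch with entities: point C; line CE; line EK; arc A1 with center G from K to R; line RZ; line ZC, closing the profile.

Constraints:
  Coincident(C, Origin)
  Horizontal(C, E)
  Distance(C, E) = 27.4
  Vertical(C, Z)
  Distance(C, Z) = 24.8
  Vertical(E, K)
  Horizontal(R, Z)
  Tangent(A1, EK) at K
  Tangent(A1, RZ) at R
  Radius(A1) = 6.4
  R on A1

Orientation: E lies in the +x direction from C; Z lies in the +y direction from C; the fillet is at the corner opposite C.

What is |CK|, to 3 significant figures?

33.0

The virtual corner opposite C is at (27.4, 24.8). Tangency of A1 to EK means the radius GK is perpendicular to EK and since A1 is tangent to RZ there, GR ⟂ RZ, with radius 6.4, so the center G sits 6.4 in from both sides at G = (21.0, 18.4). That places the tangent points at K = (27.4, 18.4) on EK and R = (21.0, 24.8) on RZ. Then |CK| = |K − C| = 33.0.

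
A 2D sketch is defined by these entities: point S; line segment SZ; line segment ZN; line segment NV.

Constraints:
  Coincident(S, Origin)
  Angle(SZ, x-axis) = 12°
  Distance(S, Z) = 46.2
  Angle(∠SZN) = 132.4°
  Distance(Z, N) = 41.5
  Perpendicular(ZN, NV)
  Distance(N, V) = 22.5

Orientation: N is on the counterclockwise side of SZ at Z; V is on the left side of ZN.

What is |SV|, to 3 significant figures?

73.6

S is at the origin; SZ runs at 12.0° with length 46.2, so Z = 46.2·(cos 12.0°, sin 12.0°) = (45.2, 9.61). ∠SZN = 132.4°, so ZN runs at 12.0° + (180° − 132.4°) = 59.6° from the x-axis; with |ZN| = 41.5, N = Z + 41.5·(cos 59.6°, sin 59.6°) = (66.2, 45.4). ZN ⟂ NV; with |NV| = 22.5 on the left of ZN, V = N + 22.5·(-0.863, 0.506) = (46.8, 56.8). Then |SV| = |V − S| = 73.6.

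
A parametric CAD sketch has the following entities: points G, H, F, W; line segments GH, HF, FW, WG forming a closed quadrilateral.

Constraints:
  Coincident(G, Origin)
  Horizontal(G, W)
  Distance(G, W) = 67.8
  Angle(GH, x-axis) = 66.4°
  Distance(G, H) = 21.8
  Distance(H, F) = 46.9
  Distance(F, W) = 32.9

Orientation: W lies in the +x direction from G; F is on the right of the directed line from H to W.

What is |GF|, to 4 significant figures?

42.08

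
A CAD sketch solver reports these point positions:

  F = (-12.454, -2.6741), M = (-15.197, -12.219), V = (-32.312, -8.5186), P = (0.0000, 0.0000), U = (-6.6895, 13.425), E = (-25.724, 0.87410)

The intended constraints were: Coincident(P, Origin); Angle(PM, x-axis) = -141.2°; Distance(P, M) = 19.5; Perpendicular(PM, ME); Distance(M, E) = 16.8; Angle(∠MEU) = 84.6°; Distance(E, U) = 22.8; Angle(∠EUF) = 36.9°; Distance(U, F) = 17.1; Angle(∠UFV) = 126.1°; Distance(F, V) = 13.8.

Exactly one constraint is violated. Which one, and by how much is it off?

Distance(F, V) = 13.8 — off by 6.90.

P = (0.00, 0.00) ✓; PM at -141.2° ✓; |PM| = 19.50 ✓; ∠(PM, ME) = 90.00° ✓; |ME| = 16.80 ✓; ∠MEU = 84.60° ✓; |EU| = 22.80 ✓; ∠EUF = 36.90° ✓; |UF| = 17.10 ✓; ∠UFV = 126.1° ✓; |FV| = 20.70 ✗.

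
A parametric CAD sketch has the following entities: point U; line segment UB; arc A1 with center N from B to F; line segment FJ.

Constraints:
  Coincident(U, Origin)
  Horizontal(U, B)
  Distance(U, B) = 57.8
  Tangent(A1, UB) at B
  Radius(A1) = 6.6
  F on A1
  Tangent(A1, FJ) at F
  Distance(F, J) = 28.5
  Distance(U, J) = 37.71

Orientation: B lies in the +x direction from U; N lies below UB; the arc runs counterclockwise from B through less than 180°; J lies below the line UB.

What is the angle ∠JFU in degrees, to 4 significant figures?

42.34°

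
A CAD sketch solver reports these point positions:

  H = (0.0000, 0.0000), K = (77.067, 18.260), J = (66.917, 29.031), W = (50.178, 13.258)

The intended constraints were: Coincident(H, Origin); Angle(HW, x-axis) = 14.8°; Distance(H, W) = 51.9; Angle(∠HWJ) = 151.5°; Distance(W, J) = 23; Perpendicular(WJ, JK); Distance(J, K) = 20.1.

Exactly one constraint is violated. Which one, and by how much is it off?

Distance(J, K) = 20.1 — off by 5.30.

H = (0.00, 0.00) ✓; HW at 14.80° ✓; |HW| = 51.90 ✓; ∠HWJ = 151.5° ✓; |WJ| = 23.00 ✓; ∠(WJ, JK) = 90.00° ✓; |JK| = 14.80 ✗.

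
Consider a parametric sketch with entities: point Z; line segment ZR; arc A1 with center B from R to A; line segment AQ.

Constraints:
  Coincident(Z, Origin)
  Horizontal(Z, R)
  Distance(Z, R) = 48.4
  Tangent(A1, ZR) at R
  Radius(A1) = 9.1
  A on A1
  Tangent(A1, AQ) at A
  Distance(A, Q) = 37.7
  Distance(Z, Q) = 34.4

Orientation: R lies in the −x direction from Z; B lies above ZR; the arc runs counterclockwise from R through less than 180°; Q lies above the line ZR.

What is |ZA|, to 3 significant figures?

41.8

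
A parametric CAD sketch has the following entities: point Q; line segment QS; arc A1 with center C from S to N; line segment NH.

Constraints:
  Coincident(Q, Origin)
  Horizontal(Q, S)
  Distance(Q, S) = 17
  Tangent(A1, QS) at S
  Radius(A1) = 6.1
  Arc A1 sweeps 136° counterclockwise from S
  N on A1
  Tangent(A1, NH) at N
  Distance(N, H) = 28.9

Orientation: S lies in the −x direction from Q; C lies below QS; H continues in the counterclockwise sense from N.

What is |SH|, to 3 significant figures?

34.8

Q is at the origin; QS is horizontal with |QS| = 17.0 and S on the −x side, so S = (-17.0, 0.00). A1 meets QS tangentially, so CS is at right angles to QS, so C = S + (0, -6.1) = (-17.0, -6.10). On A1, S sits at bearing 90° from C; a 136° counterclockwise sweep puts N at bearing 226°, so N = C + 6.1·(cos 226°, sin 226°) = (-21.2, -10.5). Tangency of A1 to NH means the radius CN is perpendicular to NH, so NH runs along (−sin 226°, cos 226°); with |NH| = 28.9, H = (-0.448, -30.6). Then |SH| = |H − S| = 34.8.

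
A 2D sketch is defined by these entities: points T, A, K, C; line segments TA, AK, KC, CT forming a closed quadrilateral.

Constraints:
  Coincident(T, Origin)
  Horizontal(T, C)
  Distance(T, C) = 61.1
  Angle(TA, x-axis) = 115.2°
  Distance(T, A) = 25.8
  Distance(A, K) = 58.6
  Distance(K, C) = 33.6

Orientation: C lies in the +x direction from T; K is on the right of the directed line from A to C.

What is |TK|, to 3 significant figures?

36.0

T is at the origin; T and C share the same y with |TC| = 61.1 and C in +x, so C = (61.1, 0). TA runs at 115.2° with |TA| = 25.8, so A = (-11.0, 23.3). K is determined by |AK| = 58.6 and |KC| = 33.6 together: it lies at the intersection of circle(A, 58.6) and circle(C, 33.6). With |AC| = 75.8, the foot of the radical line on AC is 53.1 from A and the perpendicular offset is √(58.6² − 53.1²) = 24.8. Taking the right-of-AC solution: K = (31.9, -16.6).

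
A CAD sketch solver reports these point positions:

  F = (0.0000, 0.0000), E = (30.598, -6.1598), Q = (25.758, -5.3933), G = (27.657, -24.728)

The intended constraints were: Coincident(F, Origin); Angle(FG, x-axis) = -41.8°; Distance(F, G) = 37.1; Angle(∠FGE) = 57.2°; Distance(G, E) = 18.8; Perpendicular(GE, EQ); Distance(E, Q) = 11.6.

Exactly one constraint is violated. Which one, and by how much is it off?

Distance(E, Q) = 11.6 — off by 6.70.

F = (0.00, 0.00) ✓; FG at -41.80° ✓; |FG| = 37.10 ✓; ∠FGE = 57.20° ✓; |GE| = 18.80 ✓; ∠(GE, EQ) = 90.00° ✓; |EQ| = 4.900 ✗.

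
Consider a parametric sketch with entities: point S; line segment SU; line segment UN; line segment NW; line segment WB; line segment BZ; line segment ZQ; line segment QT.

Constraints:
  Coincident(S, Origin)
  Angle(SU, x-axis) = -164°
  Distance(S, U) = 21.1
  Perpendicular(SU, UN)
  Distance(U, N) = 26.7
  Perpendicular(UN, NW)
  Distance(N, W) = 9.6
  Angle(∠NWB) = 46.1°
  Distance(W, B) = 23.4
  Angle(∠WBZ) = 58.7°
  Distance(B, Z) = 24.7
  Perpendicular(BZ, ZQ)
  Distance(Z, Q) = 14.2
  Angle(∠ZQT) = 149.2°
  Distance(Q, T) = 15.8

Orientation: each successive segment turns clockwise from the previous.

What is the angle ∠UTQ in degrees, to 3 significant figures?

80.2°

S is at the origin; SU runs at -164.0° with length 21.1, so U = (-20.3, -5.82). The perpendicularity gives UN at right angles to SU, so UN runs at 106°; with |UN| = 26.7, N = (-27.6, 19.8). The perpendicularity gives NW at right angles to UN, so NW runs at 16.0°; with |NW| = 9.6, W = (-18.4, 22.5). ∠NWB = 46.1° gives WB at -118° from the x-axis; with |WB| = 23.4, B = (-29.4, 1.82). ∠WBZ = 58.7° gives BZ at 121° from the x-axis; with |BZ| = 24.7, Z = (-42.0, 23.0). BZ is perpendicular to ZQ, so ZQ runs at 30.8°; with |ZQ| = 14.2, Q = (-29.8, 30.3). ∠ZQT = 149.2° gives QT at 0.00° from the x-axis; with |QT| = 15.8, T = (-14.0, 30.3). Then cos ∠UTQ = TU·TQ / (|TU||TQ|), giving 80.2°.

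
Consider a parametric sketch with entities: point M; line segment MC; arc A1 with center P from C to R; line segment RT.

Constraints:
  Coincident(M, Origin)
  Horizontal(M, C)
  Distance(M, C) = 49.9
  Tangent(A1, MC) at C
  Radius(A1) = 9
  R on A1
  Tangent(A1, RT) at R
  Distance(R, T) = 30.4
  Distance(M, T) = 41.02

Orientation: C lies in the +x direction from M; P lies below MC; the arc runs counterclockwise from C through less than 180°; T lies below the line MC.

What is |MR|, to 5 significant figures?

42.334

M is at the origin; MC is horizontal with |MC| = 49.9 and C on the +x side, so C = (49.900, 0.0000). Since A1 is tangent to MC there, PC ⟂ MC, so P = C + (0, -9) = (49.900, -9.0000). Since PR ⟂ RT (tangency), |PT| = √(9.0² + 30.4²) = 31.704 regardless of where R sits on A1. So T lies on both circle(M, 41.02) and circle(P, 31.704); the below-MC intersection is T = (26.977, -30.902). R is the foot of the tangent from T: R = (42.091, -4.5253).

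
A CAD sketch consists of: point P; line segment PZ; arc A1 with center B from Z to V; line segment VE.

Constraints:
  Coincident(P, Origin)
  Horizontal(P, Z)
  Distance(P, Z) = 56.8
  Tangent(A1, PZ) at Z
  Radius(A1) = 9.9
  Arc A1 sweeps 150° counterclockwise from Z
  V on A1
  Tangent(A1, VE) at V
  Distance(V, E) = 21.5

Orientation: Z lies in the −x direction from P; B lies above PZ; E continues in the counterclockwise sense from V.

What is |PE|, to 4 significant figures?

76.29

P is at the origin; PZ is horizontal with |PZ| = 56.8 and Z on the −x side, so Z = (-56.80, 0.000). Since A1 is tangent to PZ there, BZ ⟂ PZ, so B = Z + (0, 9.9) = (-56.80, 9.900). On A1, Z sits at bearing -90° from B; a 150° counterclockwise sweep puts V at bearing 60°, so V = B + 9.9·(cos 60°, sin 60°) = (-51.85, 18.47). Tangency of A1 to VE means the radius BV is perpendicular to VE, so VE runs along (−sin 60°, cos 60°); with |VE| = 21.5, E = (-70.47, 29.22). Then |PE| = |E − P| = 76.29.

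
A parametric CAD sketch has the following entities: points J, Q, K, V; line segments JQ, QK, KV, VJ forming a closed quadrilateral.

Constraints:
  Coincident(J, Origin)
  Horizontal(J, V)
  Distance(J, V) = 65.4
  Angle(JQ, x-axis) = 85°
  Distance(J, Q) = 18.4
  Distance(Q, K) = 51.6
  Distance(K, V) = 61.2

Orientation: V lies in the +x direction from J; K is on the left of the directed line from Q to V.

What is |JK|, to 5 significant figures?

66.743

Checks: |QK| = 51.60 ✓; |KV| = 61.20 ✓.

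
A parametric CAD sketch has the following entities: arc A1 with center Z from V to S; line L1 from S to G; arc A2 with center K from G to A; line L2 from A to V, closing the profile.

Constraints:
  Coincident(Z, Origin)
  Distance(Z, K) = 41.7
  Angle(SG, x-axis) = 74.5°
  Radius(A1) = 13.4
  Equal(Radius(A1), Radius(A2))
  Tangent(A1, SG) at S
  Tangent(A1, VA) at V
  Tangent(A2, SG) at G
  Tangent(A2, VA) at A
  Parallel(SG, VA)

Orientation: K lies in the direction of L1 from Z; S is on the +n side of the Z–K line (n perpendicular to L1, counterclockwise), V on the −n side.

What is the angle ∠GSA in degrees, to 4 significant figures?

32.73°

Tangency of A1 to both parallel lines with radius 13.4 puts S and V at Z ± 13.4·n: S = (-12.91, 3.581), V = (12.91, -3.581). Equal radii place G and A the same way about K: G = K + 13.4·n = (-1.769, 43.76), A = K − 13.4·n = (24.06, 36.60). Then cos ∠GSA = SG·SA / (|SG||SA|), giving 32.73°.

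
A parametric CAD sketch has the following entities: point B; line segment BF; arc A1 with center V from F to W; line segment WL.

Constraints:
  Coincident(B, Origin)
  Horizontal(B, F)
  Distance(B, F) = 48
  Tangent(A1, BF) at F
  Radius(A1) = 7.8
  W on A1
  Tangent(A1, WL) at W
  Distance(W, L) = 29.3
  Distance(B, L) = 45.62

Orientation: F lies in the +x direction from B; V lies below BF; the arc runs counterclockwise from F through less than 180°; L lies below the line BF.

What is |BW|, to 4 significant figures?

40.95

Checks: |VW| = 7.800 ✓; ∠(VW, WL) = 90.00° ✓; |WL| = 29.30 ✓; |BL| = 45.62 ✓.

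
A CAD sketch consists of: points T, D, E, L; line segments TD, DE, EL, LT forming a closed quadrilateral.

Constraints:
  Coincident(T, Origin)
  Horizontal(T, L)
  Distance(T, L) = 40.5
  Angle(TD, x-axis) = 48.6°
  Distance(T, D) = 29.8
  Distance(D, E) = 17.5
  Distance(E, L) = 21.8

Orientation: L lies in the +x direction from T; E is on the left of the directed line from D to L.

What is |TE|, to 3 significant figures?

43.0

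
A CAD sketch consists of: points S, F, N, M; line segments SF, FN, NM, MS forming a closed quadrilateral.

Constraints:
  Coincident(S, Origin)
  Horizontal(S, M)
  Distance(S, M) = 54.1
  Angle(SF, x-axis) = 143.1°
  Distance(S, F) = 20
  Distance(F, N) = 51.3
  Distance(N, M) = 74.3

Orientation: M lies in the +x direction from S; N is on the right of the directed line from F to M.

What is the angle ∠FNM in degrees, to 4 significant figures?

66.05°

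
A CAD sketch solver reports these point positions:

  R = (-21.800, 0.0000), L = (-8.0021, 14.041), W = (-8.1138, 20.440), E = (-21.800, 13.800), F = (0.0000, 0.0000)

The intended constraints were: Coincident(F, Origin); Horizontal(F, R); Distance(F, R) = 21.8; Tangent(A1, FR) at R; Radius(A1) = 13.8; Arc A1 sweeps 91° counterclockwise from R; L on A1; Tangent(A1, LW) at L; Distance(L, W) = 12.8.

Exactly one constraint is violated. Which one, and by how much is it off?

Distance(L, W) = 12.8 — off by 6.40.

F = (0.00, 0.00) ✓; F.y = 0.00, R.y = 0.00 ✓; |FR| = 21.80 ✓; ∠(ER, RF) = 90.00° ✓; |ER| = 13.80 ✓; bearing(E→L) − bearing(E→R) = 91.00° ✓; |EL| = 13.80 ✓; ∠(EL, LW) = 90.00° ✓; |LW| = 6.400 ✗.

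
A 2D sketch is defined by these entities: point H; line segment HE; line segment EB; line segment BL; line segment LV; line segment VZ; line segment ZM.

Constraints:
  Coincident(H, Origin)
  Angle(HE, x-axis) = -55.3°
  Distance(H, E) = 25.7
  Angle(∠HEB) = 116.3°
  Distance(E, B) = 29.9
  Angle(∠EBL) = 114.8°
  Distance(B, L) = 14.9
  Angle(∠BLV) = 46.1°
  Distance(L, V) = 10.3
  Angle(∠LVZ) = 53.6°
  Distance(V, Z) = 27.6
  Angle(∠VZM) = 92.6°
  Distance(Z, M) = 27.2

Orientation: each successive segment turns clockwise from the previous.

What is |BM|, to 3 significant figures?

39.2

H is at the origin; HE runs at -55.3° with length 25.7, so E = (14.6, -21.1). ∠HEB = 116.3° gives EB at -119° from the x-axis; with |EB| = 29.9, B = (0.135, -47.3). ∠EBL = 114.8° gives BL at 176° from the x-axis; with |BL| = 14.9, L = (-14.7, -46.2). ∠BLV = 46.1° gives LV at 41.9° from the x-axis; with |LV| = 10.3, V = (-7.06, -39.3). ∠LVZ = 53.6° gives VZ at -84.5° from the x-axis; with |VZ| = 27.6, Z = (-4.41, -66.8). ∠VZM = 92.6° gives ZM at -172° from the x-axis; with |ZM| = 27.2, M = (-31.3, -70.6). Then |BM| = |M − B| = 39.2.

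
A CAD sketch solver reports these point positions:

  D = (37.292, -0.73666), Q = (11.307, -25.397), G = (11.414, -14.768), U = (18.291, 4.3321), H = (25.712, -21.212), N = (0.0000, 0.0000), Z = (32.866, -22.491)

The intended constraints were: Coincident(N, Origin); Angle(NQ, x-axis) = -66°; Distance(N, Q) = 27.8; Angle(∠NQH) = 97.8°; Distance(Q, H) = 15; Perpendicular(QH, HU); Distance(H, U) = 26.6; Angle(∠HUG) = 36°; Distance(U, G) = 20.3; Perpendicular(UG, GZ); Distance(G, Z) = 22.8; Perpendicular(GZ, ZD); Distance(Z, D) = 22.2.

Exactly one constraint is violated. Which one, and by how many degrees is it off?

Perpendicular(GZ, ZD) — off by 8.30°.

N = (0.00, 0.00) ✓; NQ at -66.00° ✓; |NQ| = 27.80 ✓; ∠NQH = 97.80° ✓; |QH| = 15.00 ✓; ∠(QH, HU) = 90.00° ✓; |HU| = 26.60 ✓; ∠HUG = 36.00° ✓; |UG| = 20.30 ✓; ∠(UG, GZ) = 90.00° ✓; |GZ| = 22.80 ✓; ∠(GZ, ZD) = 98.30° ✗; |ZD| = 22.20 ✓.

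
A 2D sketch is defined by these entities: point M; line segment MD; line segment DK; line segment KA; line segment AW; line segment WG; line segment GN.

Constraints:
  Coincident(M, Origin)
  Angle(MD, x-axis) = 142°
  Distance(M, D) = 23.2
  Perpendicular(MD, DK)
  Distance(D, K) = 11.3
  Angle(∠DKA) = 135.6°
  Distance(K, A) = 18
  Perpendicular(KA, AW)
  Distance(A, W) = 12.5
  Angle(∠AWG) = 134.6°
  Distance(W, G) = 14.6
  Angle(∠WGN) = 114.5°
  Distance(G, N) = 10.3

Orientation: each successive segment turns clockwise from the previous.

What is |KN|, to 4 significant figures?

19.18

∠AWG = 134.6° gives WG at -127.8° from the x-axis; with |WG| = 14.6, G = (-0.7782, 1.642). ∠WGN = 114.5° gives GN at 166.7° from the x-axis; with |GN| = 10.3, N = (-10.80, 4.012). Then |KN| = |N − K| = 19.18.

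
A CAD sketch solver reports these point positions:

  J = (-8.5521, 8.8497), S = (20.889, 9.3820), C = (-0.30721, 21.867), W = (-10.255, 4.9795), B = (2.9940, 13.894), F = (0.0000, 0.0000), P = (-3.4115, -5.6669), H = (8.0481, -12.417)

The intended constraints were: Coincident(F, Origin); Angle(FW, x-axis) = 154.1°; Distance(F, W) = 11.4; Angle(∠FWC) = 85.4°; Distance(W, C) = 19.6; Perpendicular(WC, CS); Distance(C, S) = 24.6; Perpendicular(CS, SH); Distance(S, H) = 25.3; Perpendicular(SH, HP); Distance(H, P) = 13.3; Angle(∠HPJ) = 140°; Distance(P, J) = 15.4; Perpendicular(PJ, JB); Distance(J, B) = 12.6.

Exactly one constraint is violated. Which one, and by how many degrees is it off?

Perpendicular(PJ, JB) — off by 4.10°.

F = (0.00, 0.00) ✓; FW at 154.1° ✓; |FW| = 11.40 ✓; ∠FWC = 85.40° ✓; |WC| = 19.60 ✓; ∠(WC, CS) = 90.00° ✓; |CS| = 24.60 ✓; ∠(CS, SH) = 90.00° ✓; |SH| = 25.30 ✓; ∠(SH, HP) = 90.00° ✓; |HP| = 13.30 ✓; ∠HPJ = 140.0° ✓; |PJ| = 15.40 ✓; ∠(PJ, JB) = 85.90° ✗; |JB| = 12.60 ✓.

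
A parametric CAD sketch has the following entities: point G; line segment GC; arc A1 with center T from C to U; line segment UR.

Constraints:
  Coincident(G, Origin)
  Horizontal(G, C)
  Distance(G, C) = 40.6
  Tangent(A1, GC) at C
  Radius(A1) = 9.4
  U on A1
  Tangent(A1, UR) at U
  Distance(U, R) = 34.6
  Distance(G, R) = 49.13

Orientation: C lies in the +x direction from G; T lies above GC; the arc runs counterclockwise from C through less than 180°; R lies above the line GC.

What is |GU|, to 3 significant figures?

50.2

G is at the origin; G and C share the same y with |GC| = 40.6 and C on the +x side, so C = (40.6, 0.00). A1 meets GC tangentially, so TC is at right angles to GC, so T = C + (0, 9.4) = (40.6, 9.40). Since TU ⟂ UR (tangency), |TR| = √(9.4² + 34.6²) = 35.9 regardless of where U sits on A1. So R lies on both circle(G, 49.13) and circle(T, 35.9); the above-GC intersection is R = (25.6, 42.0). U is the foot of the tangent from R: U = (47.8, 15.4).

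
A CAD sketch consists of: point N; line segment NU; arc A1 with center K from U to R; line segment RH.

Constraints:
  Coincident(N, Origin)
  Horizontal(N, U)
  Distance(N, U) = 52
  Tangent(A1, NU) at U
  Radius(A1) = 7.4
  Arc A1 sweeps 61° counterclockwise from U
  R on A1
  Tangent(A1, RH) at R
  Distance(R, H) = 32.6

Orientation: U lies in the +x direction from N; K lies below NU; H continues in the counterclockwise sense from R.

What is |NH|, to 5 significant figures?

43.913

N is at the origin; NU is horizontal with |NU| = 52.0 and U on the +x side, so U = (52.000, 0.0000). Since A1 is tangent to NU there, KU ⟂ NU, so K = U + (0, -7.4) = (52.000, -7.4000). On A1, U sits at bearing 90° from K; a 61° counterclockwise sweep puts R at bearing 151°, so R = K + 7.4·(cos 151°, sin 151°) = (45.528, -3.8124). A1 meets RH tangentially, so KR is at right angles to RH, so RH runs along (−sin 151°, cos 151°); with |RH| = 32.6, H = (29.723, -32.325). Then |NH| = |H − N| = 43.913.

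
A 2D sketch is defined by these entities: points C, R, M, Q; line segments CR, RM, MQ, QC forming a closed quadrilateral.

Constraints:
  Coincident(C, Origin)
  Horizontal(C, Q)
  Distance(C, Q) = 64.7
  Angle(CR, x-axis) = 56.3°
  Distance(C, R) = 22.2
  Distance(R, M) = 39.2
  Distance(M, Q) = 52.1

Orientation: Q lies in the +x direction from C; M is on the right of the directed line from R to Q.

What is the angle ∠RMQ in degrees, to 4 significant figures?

73.41°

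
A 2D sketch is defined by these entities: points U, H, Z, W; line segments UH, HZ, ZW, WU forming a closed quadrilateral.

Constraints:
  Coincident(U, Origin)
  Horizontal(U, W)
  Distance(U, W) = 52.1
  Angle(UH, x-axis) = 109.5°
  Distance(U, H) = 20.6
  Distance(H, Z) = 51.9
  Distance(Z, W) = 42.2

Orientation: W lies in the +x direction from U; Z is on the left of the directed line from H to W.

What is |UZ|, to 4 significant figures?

57.34

U is at the origin; U and W share the same y with |UW| = 52.1 and W in +x, so W = (52.1, 0). UH runs at 109.5° with |UH| = 20.6, so H = (-6.876, 19.42). Z is determined by |HZ| = 51.9 and |ZW| = 42.2 together: it lies at the intersection of circle(H, 51.9) and circle(W, 42.2). With |HW| = 62.09, the foot of the radical line on HW is 38.40 from H and the perpendicular offset is √(51.9² − 38.40²) = 34.92. Taking the left-of-HW solution: Z = (40.51, 40.58).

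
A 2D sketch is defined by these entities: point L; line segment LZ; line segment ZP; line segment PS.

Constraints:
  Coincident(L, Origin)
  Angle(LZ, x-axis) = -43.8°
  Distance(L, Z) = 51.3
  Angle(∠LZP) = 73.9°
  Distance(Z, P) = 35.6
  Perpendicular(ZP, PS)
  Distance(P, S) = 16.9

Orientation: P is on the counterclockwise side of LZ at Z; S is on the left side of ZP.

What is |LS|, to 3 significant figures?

38.8

L is at the origin; LZ runs at -43.8° with length 51.3, so Z = 51.3·(cos -43.8°, sin -43.8°) = (37.0, -35.5). ∠LZP = 73.9°, so ZP runs at -43.8° + (180° − 73.9°) = 62.3° from the x-axis; with |ZP| = 35.6, P = Z + 35.6·(cos 62.3°, sin 62.3°) = (53.6, -3.99). The perpendicularity gives PS at right angles to ZP; with |PS| = 16.9 on the left of ZP, S = P + 16.9·(-0.885, 0.465) = (38.6, 3.87). Then |LS| = |S − L| = 38.8.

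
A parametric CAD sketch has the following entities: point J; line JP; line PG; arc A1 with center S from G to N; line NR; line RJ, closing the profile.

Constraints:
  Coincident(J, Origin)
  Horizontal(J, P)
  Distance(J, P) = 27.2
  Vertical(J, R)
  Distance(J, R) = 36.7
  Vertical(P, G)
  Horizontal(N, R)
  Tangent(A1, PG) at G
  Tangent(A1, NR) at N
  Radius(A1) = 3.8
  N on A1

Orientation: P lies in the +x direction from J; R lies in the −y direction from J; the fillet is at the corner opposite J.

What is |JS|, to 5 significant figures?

40.373

J is at the origin; JP is horizontal with |JP| = 27.2 and P on the +x side, so P = (27.200, 0.0000). J and R share the same x with |JR| = 36.7 and R on the −y side, so R = (0.0000, -36.700). The virtual corner opposite J is at (27.200, -36.700). Since A1 is tangent to PG there, SG ⟂ PG and the tangent condition forces SN to be normal to NR, with radius 3.8, so the center S sits 3.8 in from both sides at S = (23.400, -32.900). Then |JS| = |S − J| = 40.373.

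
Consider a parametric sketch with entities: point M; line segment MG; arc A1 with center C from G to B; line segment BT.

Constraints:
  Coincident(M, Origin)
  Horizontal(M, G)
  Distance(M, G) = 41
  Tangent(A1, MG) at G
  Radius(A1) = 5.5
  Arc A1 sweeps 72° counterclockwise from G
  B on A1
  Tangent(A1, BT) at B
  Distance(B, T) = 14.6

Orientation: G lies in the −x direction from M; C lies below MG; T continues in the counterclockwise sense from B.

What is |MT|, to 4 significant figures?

53.74

M is at the origin; M and G share the same y with |MG| = 41.0 and G on the −x side, so G = (-41.00, 0.000). The tangent condition forces CG to be normal to MG, so C = G + (0, -5.5) = (-41.00, -5.500). On A1, G sits at bearing 90° from C; a 72° counterclockwise sweep puts B at bearing 162°, so B = C + 5.5·(cos 162°, sin 162°) = (-46.23, -3.800). The tangent condition forces CB to be normal to BT, so BT runs along (−sin 162°, cos 162°); with |BT| = 14.6, T = (-50.74, -17.69). Then |MT| = |T − M| = 53.74.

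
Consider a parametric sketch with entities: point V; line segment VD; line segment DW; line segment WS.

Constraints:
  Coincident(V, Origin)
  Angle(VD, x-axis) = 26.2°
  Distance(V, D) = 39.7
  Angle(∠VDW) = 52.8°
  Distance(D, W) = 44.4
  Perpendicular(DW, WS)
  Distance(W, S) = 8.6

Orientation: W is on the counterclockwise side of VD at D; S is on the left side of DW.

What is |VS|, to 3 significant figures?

30.8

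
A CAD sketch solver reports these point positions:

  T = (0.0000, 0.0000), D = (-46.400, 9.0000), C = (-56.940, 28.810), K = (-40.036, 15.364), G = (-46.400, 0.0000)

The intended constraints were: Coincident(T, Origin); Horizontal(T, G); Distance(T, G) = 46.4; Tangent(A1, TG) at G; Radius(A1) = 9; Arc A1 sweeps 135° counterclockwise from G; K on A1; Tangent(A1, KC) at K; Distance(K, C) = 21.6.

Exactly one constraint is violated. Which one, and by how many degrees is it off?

Tangent(A1, KC) at K — off by 6.50°.

T = (0.00, 0.00) ✓; T.y = 0.00, G.y = 0.00 ✓; |TG| = 46.40 ✓; ∠(DG, GT) = 90.00° ✓; |DG| = 9.000 ✓; bearing(D→K) − bearing(D→G) = 135.0° ✓; |DK| = 9.000 ✓; ∠(DK, KC) = 83.50° ✗; |KC| = 21.60 ✓.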